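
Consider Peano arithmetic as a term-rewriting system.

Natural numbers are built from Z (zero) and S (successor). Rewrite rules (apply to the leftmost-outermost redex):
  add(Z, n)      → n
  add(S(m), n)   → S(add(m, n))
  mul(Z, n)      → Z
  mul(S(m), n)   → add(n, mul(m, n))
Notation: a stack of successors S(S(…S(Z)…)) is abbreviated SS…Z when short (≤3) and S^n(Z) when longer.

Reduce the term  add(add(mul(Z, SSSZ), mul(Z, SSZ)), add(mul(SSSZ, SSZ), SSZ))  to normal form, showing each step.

Answer: normal form = S^8(Z)  (in 24 steps)

Derivation:
  start: add(add(mul(Z, SSSZ), mul(Z, SSZ)), add(mul(SSSZ, SSZ), SSZ))
  step 1: add(add(Z, mul(Z, SSZ)), add(mul(SSSZ, SSZ), SSZ))
  step 2: add(mul(Z, SSZ), add(mul(SSSZ, SSZ), SSZ))
  step 3: add(Z, add(mul(SSSZ, SSZ), SSZ))
  step 4: add(mul(SSSZ, SSZ), SSZ)
  step 5: add(add(SSZ, mul(SSZ, SSZ)), SSZ)
  step 6: add(S(add(SZ, mul(SSZ, SSZ))), SSZ)
  step 7: S(add(add(SZ, mul(SSZ, SSZ)), SSZ))
  step 8: S(add(S(add(Z, mul(SSZ, SSZ))), SSZ))
  step 9: S(S(add(add(Z, mul(SSZ, SSZ)), SSZ)))
  step 10: S(S(add(mul(SSZ, SSZ), SSZ)))
  step 11: S(S(add(add(SSZ, mul(SZ, SSZ)), SSZ)))
  step 12: S(S(add(S(add(SZ, mul(SZ, SSZ))), SSZ)))
  step 13: S(S(S(add(add(SZ, mul(SZ, SSZ)), SSZ))))
  step 14: S(S(S(add(S(add(Z, mul(SZ, SSZ))), SSZ))))
  step 15: S(S(S(S(add(add(Z, mul(SZ, SSZ)), SSZ)))))
  step 16: S(S(S(S(add(mul(SZ, SSZ), SSZ)))))
  step 17: S(S(S(S(add(add(SSZ, mul(Z, SSZ)), SSZ)))))
  step 18: S(S(S(S(add(S(add(SZ, mul(Z, SSZ))), SSZ)))))
  step 19: S(S(S(S(S(add(add(SZ, mul(Z, SSZ)), SSZ))))))
  step 20: S(S(S(S(S(add(S(add(Z, mul(Z, SSZ))), SSZ))))))
  step 21: S(S(S(S(S(S(add(add(Z, mul(Z, SSZ)), SSZ)))))))
  step 22: S(S(S(S(S(S(add(mul(Z, SSZ), SSZ)))))))
  step 23: S(S(S(S(S(S(add(Z, SSZ)))))))
  step 24: S^8(Z)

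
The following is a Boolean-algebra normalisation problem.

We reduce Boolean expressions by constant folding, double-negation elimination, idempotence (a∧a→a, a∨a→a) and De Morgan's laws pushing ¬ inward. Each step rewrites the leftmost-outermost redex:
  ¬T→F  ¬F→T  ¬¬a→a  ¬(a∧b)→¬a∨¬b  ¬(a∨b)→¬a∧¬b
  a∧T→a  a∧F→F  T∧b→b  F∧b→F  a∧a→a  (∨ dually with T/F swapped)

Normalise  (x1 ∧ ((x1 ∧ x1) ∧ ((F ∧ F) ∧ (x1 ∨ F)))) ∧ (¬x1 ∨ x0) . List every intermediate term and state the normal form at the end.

Answer: normal form = F  (in 6 steps)

Reduction:
  start: (x1 ∧ ((x1 ∧ x1) ∧ ((F ∧ F) ∧ (x1 ∨ F)))) ∧ (¬x1 ∨ x0)
  [1] (x1 ∧ (x1 ∧ ((F ∧ F) ∧ (x1 ∨ F)))) ∧ (¬x1 ∨ x0)
  [2] (x1 ∧ (x1 ∧ (F ∧ (x1 ∨ F)))) ∧ (¬x1 ∨ x0)
  [3] (x1 ∧ (x1 ∧ F)) ∧ (¬x1 ∨ x0)
  [4] (x1 ∧ F) ∧ (¬x1 ∨ x0)
  [5] F ∧ (¬x1 ∨ x0)
  [6] F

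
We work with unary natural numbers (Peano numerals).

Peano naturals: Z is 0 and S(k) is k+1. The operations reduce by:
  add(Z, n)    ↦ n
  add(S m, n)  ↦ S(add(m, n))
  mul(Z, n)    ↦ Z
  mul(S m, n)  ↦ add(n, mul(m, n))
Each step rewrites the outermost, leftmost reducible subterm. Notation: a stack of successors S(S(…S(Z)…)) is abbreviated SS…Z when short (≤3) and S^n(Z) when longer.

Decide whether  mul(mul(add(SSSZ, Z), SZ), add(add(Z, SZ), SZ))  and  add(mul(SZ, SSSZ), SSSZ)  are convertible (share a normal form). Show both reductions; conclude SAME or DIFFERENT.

Term A:
  start: mul(mul(add(SSSZ, Z), SZ), add(add(Z, SZ), SZ))
  step 1: mul(mul(S(add(SSZ, Z)), SZ), add(add(Z, SZ), SZ))
  step 2: mul(add(SZ, mul(add(SSZ, Z), SZ)), add(add(Z, SZ), SZ))
  step 3: mul(S(add(Z, mul(add(SSZ, Z), SZ))), add(add(Z, SZ), SZ))
  step 4: add(add(add(Z, SZ), SZ), mul(add(Z, mul(add(SSZ, Z), SZ)), add(add(Z, SZ), SZ)))
  step 5: add(add(SZ, SZ), mul(add(Z, mul(add(SSZ, Z), SZ)), add(add(Z, SZ), SZ)))
  step 6: add(S(add(Z, SZ)), mul(add(Z, mul(add(SSZ, Z), SZ)), add(add(Z, SZ), SZ)))
  step 7: S(add(add(Z, SZ), mul(add(Z, mul(add(SSZ, Z), SZ)), add(add(Z, SZ), SZ))))
  step 8: S(add(SZ, mul(add(Z, mul(add(SSZ, Z), SZ)), add(add(Z, SZ), SZ))))
  step 9: S(S(add(Z, mul(add(Z, mul(add(SSZ, Z), SZ)), add(add(Z, SZ), SZ)))))
  step 10: S(S(mul(add(Z, mul(add(SSZ, Z), SZ)), add(add(Z, SZ), SZ))))
  step 11: S(S(mul(mul(add(SSZ, Z), SZ), add(add(Z, SZ), SZ))))
  step 12: S(S(mul(mul(S(add(SZ, Z)), SZ), add(add(Z, SZ), SZ))))
  step 13: S(S(mul(add(SZ, mul(add(SZ, Z), SZ)), add(add(Z, SZ), SZ))))
  step 14: S(S(mul(S(add(Z, mul(add(SZ, Z), SZ))), add(add(Z, SZ), SZ))))
  step 15: S(S(add(add(add(Z, SZ), SZ), mul(add(Z, mul(add(SZ, Z), SZ)), add(add(Z, SZ), SZ)))))
  step 16: S(S(add(add(SZ, SZ), mul(add(Z, mul(add(SZ, Z), SZ)), add(add(Z, SZ), SZ)))))
  step 17: S(S(add(S(add(Z, SZ)), mul(add(Z, mul(add(SZ, Z), SZ)), add(add(Z, SZ), SZ)))))
  step 18: S(S(S(add(add(Z, SZ), mul(add(Z, mul(add(SZ, Z), SZ)), add(add(Z, SZ), SZ))))))
  step 19: S(S(S(add(SZ, mul(add(Z, mul(add(SZ, Z), SZ)), add(add(Z, SZ), SZ))))))
  step 20: S(S(S(S(add(Z, mul(add(Z, mul(add(SZ, Z), SZ)), add(add(Z, SZ), SZ)))))))
  step 21: S(S(S(S(mul(add(Z, mul(add(SZ, Z), SZ)), add(add(Z, SZ), SZ))))))
  step 22: S(S(S(S(mul(mul(add(SZ, Z), SZ), add(add(Z, SZ), SZ))))))
  step 23: S(S(S(S(mul(mul(S(add(Z, Z)), SZ), add(add(Z, SZ), SZ))))))
  step 24: S(S(S(S(mul(add(SZ, mul(add(Z, Z), SZ)), add(add(Z, SZ), SZ))))))
  step 25: S(S(S(S(mul(S(add(Z, mul(add(Z, Z), SZ))), add(add(Z, SZ), SZ))))))
  step 26: S(S(S(S(add(add(add(Z, SZ), SZ), mul(add(Z, mul(add(Z, Z), SZ)), add(add(Z, SZ), SZ)))))))
  step 27: S(S(S(S(add(add(SZ, SZ), mul(add(Z, mul(add(Z, Z), SZ)), add(add(Z, SZ), SZ)))))))
  step 28: S(S(S(S(add(S(add(Z, SZ)), mul(add(Z, mul(add(Z, Z), SZ)), add(add(Z, SZ), SZ)))))))
  step 29: S(S(S(S(S(add(add(Z, SZ), mul(add(Z, mul(add(Z, Z), SZ)), add(add(Z, SZ), SZ))))))))
  step 30: S(S(S(S(S(add(SZ, mul(add(Z, mul(add(Z, Z), SZ)), add(add(Z, SZ), SZ))))))))
  step 31: S(S(S(S(S(S(add(Z, mul(add(Z, mul(add(Z, Z), SZ)), add(add(Z, SZ), SZ)))))))))
  step 32: S(S(S(S(S(S(mul(add(Z, mul(add(Z, Z), SZ)), add(add(Z, SZ), SZ))))))))
  step 33: S(S(S(S(S(S(mul(mul(add(Z, Z), SZ), add(add(Z, SZ), SZ))))))))
  step 34: S(S(S(S(S(S(mul(mul(Z, SZ), add(add(Z, SZ), SZ))))))))
  step 35: S(S(S(S(S(S(mul(Z, add(add(Z, SZ), SZ))))))))
  step 36: S^6(Z)

Term B:
  start: add(mul(SZ, SSSZ), SSSZ)
  step 1: add(add(SSSZ, mul(Z, SSSZ)), SSSZ)
  step 2: add(S(add(SSZ, mul(Z, SSSZ))), SSSZ)
  step 3: S(add(add(SSZ, mul(Z, SSSZ)), SSSZ))
  step 4: S(add(S(add(SZ, mul(Z, SSSZ))), SSSZ))
  step 5: S(S(add(add(SZ, mul(Z, SSSZ)), SSSZ)))
  step 6: S(S(add(S(add(Z, mul(Z, SSSZ))), SSSZ)))
  step 7: S(S(S(add(add(Z, mul(Z, SSSZ)), SSSZ))))
  step 8: S(S(S(add(mul(Z, SSSZ), SSSZ))))
  step 9: S(S(S(add(Z, SSSZ))))
  step 10: S^6(Z)

Answer: SAME — A ⇓ S^6(Z), B ⇓ S^6(Z)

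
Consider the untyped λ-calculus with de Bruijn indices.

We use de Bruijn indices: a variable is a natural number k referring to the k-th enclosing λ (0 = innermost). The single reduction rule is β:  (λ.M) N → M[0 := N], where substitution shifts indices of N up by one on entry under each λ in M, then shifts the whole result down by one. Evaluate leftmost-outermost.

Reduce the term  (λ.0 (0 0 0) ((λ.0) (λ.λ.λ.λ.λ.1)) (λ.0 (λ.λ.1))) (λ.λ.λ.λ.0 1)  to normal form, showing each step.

Answer: normal form = λ.0 (λ.0 (λ.λ.1))  (in 4 steps)

Working:
  start: (λ.0 (0 0 0) ((λ.0) (λ.λ.λ.λ.λ.1)) (λ.0 (λ.λ.1))) (λ.λ.λ.λ.0 1)
  →1  (λ.λ.λ.λ.0 1) ((λ.λ.λ.λ.0 1) (λ.λ.λ.λ.0 1) (λ.λ.λ.λ.0 1)) ((λ.0) (λ.λ.λ.λ.λ.1)) (λ.0 (λ.λ.1))
  →2  (λ.λ.λ.0 1) ((λ.0) (λ.λ.λ.λ.λ.1)) (λ.0 (λ.λ.1))
  →3  (λ.λ.0 1) (λ.0 (λ.λ.1))
  →4  λ.0 (λ.0 (λ.λ.1))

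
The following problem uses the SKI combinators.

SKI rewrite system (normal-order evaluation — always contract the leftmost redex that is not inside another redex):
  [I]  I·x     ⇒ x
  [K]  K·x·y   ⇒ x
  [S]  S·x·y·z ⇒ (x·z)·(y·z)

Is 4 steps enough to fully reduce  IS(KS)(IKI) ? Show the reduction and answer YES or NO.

  start: IS(KS)(IKI)
  →1  S(KS)(IKI)
  →2  S(KS)(KI)

Answer: YES — reaches normal form S(KS)(KI) in 2 ≤ 4 steps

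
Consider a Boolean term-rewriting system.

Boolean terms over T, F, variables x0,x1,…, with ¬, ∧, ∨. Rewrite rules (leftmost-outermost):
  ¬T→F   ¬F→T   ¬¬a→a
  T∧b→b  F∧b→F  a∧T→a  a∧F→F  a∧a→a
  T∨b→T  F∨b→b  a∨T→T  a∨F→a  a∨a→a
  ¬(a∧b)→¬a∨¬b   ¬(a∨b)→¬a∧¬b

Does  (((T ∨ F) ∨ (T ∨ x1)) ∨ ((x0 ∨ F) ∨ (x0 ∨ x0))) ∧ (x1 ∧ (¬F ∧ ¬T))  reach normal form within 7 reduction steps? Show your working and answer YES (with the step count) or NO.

  start: (((T ∨ F) ∨ (T ∨ x1)) ∨ ((x0 ∨ F) ∨ (x0 ∨ x0))) ∧ (x1 ∧ (¬F ∧ ¬T))
  [1] ((T ∨ (T ∨ x1)) ∨ ((x0 ∨ F) ∨ (x0 ∨ x0))) ∧ (x1 ∧ (¬F ∧ ¬T))
  [2] (T ∨ ((x0 ∨ F) ∨ (x0 ∨ x0))) ∧ (x1 ∧ (¬F ∧ ¬T))
  [3] T ∧ (x1 ∧ (¬F ∧ ¬T))
  [4] x1 ∧ (¬F ∧ ¬T)
  [5] x1 ∧ (T ∧ ¬T)
  [6] x1 ∧ ¬T
  [7] x1 ∧ F

Answer: NO — after 7 steps the term is x1 ∧ F, not yet normal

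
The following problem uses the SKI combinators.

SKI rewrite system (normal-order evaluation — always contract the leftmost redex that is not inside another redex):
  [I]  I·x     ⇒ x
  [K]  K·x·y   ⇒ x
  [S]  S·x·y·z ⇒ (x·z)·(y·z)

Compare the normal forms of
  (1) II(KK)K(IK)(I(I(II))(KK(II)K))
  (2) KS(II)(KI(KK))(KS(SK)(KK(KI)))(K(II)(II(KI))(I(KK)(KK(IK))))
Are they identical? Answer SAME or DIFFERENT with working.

Answer: DIFFERENT — A ⇓ K, B ⇓ K(SKK)

Reduction:
Term A:
  start: II(KK)K(IK)(I(I(II))(KK(II)K))
  →1  I(KK)K(IK)(I(I(II))(KK(II)K))
  →2  KKK(IK)(I(I(II))(KK(II)K))
  →3  K(IK)(I(I(II))(KK(II)K))
  →4  IK
  →5  K

Term B:
  start: KS(II)(KI(KK))(KS(SK)(KK(KI)))(K(II)(II(KI))(I(KK)(KK(IK))))
  →1  S(KI(KK))(KS(SK)(KK(KI)))(K(II)(II(KI))(I(KK)(KK(IK))))
  →2  KI(KK)(K(II)(II(KI))(I(KK)(KK(IK))))(KS(SK)(KK(KI))(K(II)(II(KI))(I(KK)(KK(IK)))))
  →3  I(K(II)(II(KI))(I(KK)(KK(IK))))(KS(SK)(KK(KI))(K(II)(II(KI))(I(KK)(KK(IK)))))
  →4  K(II)(II(KI))(I(KK)(KK(IK)))(KS(SK)(KK(KI))(K(II)(II(KI))(I(KK)(KK(IK)))))
  →5  II(I(KK)(KK(IK)))(KS(SK)(KK(KI))(K(II)(II(KI))(I(KK)(KK(IK)))))
  →6  I(I(KK)(KK(IK)))(KS(SK)(KK(KI))(K(II)(II(KI))(I(KK)(KK(IK)))))
  →7  I(KK)(KK(IK))(KS(SK)(KK(KI))(K(II)(II(KI))(I(KK)(KK(IK)))))
  →8  KK(KK(IK))(KS(SK)(KK(KI))(K(II)(II(KI))(I(KK)(KK(IK)))))
  →9  K(KS(SK)(KK(KI))(K(II)(II(KI))(I(KK)(KK(IK)))))
  →10  K(S(KK(KI))(K(II)(II(KI))(I(KK)(KK(IK)))))
  →11  K(SK(K(II)(II(KI))(I(KK)(KK(IK)))))
  →12  K(SK(II(I(KK)(KK(IK)))))
  →13  K(SK(I(I(KK)(KK(IK)))))
  →14  K(SK(I(KK)(KK(IK))))
  →15  K(SK(KK(KK(IK))))
  →16  K(SKK)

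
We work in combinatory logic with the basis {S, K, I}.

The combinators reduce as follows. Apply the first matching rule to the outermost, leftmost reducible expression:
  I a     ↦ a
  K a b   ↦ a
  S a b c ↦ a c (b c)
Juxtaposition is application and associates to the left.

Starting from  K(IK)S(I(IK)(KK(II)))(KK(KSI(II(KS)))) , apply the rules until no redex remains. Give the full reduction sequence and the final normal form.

  start: K(IK)S(I(IK)(KK(II)))(KK(KSI(II(KS))))
  step 1: IK(I(IK)(KK(II)))(KK(KSI(II(KS))))
  step 2: K(I(IK)(KK(II)))(KK(KSI(II(KS))))
  step 3: I(IK)(KK(II))
  step 4: IK(KK(II))
  step 5: K(KK(II))
  step 6: KK

Answer: normal form = KK  (in 6 steps)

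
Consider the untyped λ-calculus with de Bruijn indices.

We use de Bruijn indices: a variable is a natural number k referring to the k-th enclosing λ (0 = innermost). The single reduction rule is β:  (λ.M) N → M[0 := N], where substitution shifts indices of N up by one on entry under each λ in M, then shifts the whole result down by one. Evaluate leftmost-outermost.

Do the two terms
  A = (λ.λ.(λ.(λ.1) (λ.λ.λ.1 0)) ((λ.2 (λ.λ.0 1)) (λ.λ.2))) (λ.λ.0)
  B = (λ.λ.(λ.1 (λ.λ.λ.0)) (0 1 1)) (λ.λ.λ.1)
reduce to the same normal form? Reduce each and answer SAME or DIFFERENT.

Term A:
  start: (λ.λ.(λ.(λ.1) (λ.λ.λ.1 0)) ((λ.2 (λ.λ.0 1)) (λ.λ.2))) (λ.λ.0)
  step 1: λ.(λ.(λ.1) (λ.λ.λ.1 0)) ((λ.(λ.λ.0) (λ.λ.0 1)) (λ.λ.2))
  step 2: λ.(λ.(λ.(λ.λ.0) (λ.λ.0 1)) (λ.λ.3)) (λ.λ.λ.1 0)
  step 3: λ.(λ.(λ.λ.0) (λ.λ.0 1)) (λ.λ.2)
  step 4: λ.(λ.λ.0) (λ.λ.0 1)
  step 5: λ.λ.0

Term B:
  start: (λ.λ.(λ.1 (λ.λ.λ.0)) (0 1 1)) (λ.λ.λ.1)
  step 1: λ.(λ.1 (λ.λ.λ.0)) (0 (λ.λ.λ.1) (λ.λ.λ.1))
  step 2: λ.0 (λ.λ.λ.0)

Answer: DIFFERENT — A ⇓ λ.λ.0, B ⇓ λ.0 (λ.λ.λ.0)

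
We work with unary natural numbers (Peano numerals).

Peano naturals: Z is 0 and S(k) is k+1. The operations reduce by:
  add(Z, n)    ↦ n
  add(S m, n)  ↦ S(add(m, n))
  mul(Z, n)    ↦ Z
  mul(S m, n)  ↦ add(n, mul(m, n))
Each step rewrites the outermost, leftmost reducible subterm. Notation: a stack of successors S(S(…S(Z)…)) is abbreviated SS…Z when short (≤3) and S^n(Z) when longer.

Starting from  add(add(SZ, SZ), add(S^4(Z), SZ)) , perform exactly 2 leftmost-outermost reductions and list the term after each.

Answer: after 2 steps: S(add(add(Z, SZ), add(S^4(Z), SZ)))

Working:
  start: add(add(SZ, SZ), add(S^4(Z), SZ))
  step 1: add(S(add(Z, SZ)), add(S^4(Z), SZ))
  step 2: S(add(add(Z, SZ), add(S^4(Z), SZ)))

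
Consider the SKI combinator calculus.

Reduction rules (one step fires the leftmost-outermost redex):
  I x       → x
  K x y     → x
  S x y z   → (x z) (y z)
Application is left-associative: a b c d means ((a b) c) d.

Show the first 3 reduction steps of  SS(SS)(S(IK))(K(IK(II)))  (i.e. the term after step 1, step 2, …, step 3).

  start: SS(SS)(S(IK))(K(IK(II)))
  →1  S(S(IK))(SS(S(IK)))(K(IK(II)))
  →2  S(IK)(K(IK(II)))(SS(S(IK))(K(IK(II))))
  →3  IK(SS(S(IK))(K(IK(II))))(K(IK(II))(SS(S(IK))(K(IK(II)))))

Answer: after 3 steps: IK(SS(S(IK))(K(IK(II))))(K(IK(II))(SS(S(IK))(K(IK(II)))))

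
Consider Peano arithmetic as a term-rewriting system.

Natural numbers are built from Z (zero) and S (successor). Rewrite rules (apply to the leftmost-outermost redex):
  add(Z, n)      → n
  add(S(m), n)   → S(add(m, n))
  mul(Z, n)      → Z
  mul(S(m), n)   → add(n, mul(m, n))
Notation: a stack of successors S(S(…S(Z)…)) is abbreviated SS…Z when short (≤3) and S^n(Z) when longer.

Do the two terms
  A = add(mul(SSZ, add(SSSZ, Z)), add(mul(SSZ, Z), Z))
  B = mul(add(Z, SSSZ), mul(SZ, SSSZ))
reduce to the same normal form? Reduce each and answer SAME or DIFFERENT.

Answer: DIFFERENT — A ⇓ S^6(Z), B ⇓ S^9(Z)

Derivation:
Term A:
  start: add(mul(SSZ, add(SSSZ, Z)), add(mul(SSZ, Z), Z))
  →1  add(add(add(SSSZ, Z), mul(SZ, add(SSSZ, Z))), add(mul(SSZ, Z), Z))
  →2  add(add(S(add(SSZ, Z)), mul(SZ, add(SSSZ, Z))), add(mul(SSZ, Z), Z))
  →3  add(S(add(add(SSZ, Z), mul(SZ, add(SSSZ, Z)))), add(mul(SSZ, Z), Z))
  →4  S(add(add(add(SSZ, Z), mul(SZ, add(SSSZ, Z))), add(mul(SSZ, Z), Z)))
  →5  S(add(add(S(add(SZ, Z)), mul(SZ, add(SSSZ, Z))), add(mul(SSZ, Z), Z)))
  →6  S(add(S(add(add(SZ, Z), mul(SZ, add(SSSZ, Z)))), add(mul(SSZ, Z), Z)))
  →7  S(S(add(add(add(SZ, Z), mul(SZ, add(SSSZ, Z))), add(mul(SSZ, Z), Z))))
  →8  S(S(add(add(S(add(Z, Z)), mul(SZ, add(SSSZ, Z))), add(mul(SSZ, Z), Z))))
  →9  S(S(add(S(add(add(Z, Z), mul(SZ, add(SSSZ, Z)))), add(mul(SSZ, Z), Z))))
  →10  S(S(S(add(add(add(Z, Z), mul(SZ, add(SSSZ, Z))), add(mul(SSZ, Z), Z)))))
  →11  S(S(S(add(add(Z, mul(SZ, add(SSSZ, Z))), add(mul(SSZ, Z), Z)))))
  →12  S(S(S(add(mul(SZ, add(SSSZ, Z)), add(mul(SSZ, Z), Z)))))
  →13  S(S(S(add(add(add(SSSZ, Z), mul(Z, add(SSSZ, Z))), add(mul(SSZ, Z), Z)))))
  →14  S(S(S(add(add(S(add(SSZ, Z)), mul(Z, add(SSSZ, Z))), add(mul(SSZ, Z), Z)))))
  →15  S(S(S(add(S(add(add(SSZ, Z), mul(Z, add(SSSZ, Z)))), add(mul(SSZ, Z), Z)))))
  →16  S(S(S(S(add(add(add(SSZ, Z), mul(Z, add(SSSZ, Z))), add(mul(SSZ, Z), Z))))))
  →17  S(S(S(S(add(add(S(add(SZ, Z)), mul(Z, add(SSSZ, Z))), add(mul(SSZ, Z), Z))))))
  →18  S(S(S(S(add(S(add(add(SZ, Z), mul(Z, add(SSSZ, Z)))), add(mul(SSZ, Z), Z))))))
  →19  S(S(S(S(S(add(add(add(SZ, Z), mul(Z, add(SSSZ, Z))), add(mul(SSZ, Z), Z)))))))
  →20  S(S(S(S(S(add(add(S(add(Z, Z)), mul(Z, add(SSSZ, Z))), add(mul(SSZ, Z), Z)))))))
  →21  S(S(S(S(S(add(S(add(add(Z, Z), mul(Z, add(SSSZ, Z)))), add(mul(SSZ, Z), Z)))))))
  →22  S(S(S(S(S(S(add(add(add(Z, Z), mul(Z, add(SSSZ, Z))), add(mul(SSZ, Z), Z))))))))
  →23  S(S(S(S(S(S(add(add(Z, mul(Z, add(SSSZ, Z))), add(mul(SSZ, Z), Z))))))))
  →24  S(S(S(S(S(S(add(mul(Z, add(SSSZ, Z)), add(mul(SSZ, Z), Z))))))))
  →25  S(S(S(S(S(S(add(Z, add(mul(SSZ, Z), Z))))))))
  →26  S(S(S(S(S(S(add(mul(SSZ, Z), Z)))))))
  →27  S(S(S(S(S(S(add(add(Z, mul(SZ, Z)), Z)))))))
  →28  S(S(S(S(S(S(add(mul(SZ, Z), Z)))))))
  →29  S(S(S(S(S(S(add(add(Z, mul(Z, Z)), Z)))))))
  →30  S(S(S(S(S(S(add(mul(Z, Z), Z)))))))
  →31  S(S(S(S(S(S(add(Z, Z)))))))
  →32  S^6(Z)

Term B:
  start: mul(add(Z, SSSZ), mul(SZ, SSSZ))
  →1  mul(SSSZ, mul(SZ, SSSZ))
  →2  add(mul(SZ, SSSZ), mul(SSZ, mul(SZ, SSSZ)))
  →3  add(add(SSSZ, mul(Z, SSSZ)), mul(SSZ, mul(SZ, SSSZ)))
  →4  add(S(add(SSZ, mul(Z, SSSZ))), mul(SSZ, mul(SZ, SSSZ)))
  →5  S(add(add(SSZ, mul(Z, SSSZ)), mul(SSZ, mul(SZ, SSSZ))))
  →6  S(add(S(add(SZ, mul(Z, SSSZ))), mul(SSZ, mul(SZ, SSSZ))))
  →7  S(S(add(add(SZ, mul(Z, SSSZ)), mul(SSZ, mul(SZ, SSSZ)))))
  →8  S(S(add(S(add(Z, mul(Z, SSSZ))), mul(SSZ, mul(SZ, SSSZ)))))
  →9  S(S(S(add(add(Z, mul(Z, SSSZ)), mul(SSZ, mul(SZ, SSSZ))))))
  →10  S(S(S(add(mul(Z, SSSZ), mul(SSZ, mul(SZ, SSSZ))))))
  →11  S(S(S(add(Z, mul(SSZ, mul(SZ, SSSZ))))))
  →12  S(S(S(mul(SSZ, mul(SZ, SSSZ)))))
  →13  S(S(S(add(mul(SZ, SSSZ), mul(SZ, mul(SZ, SSSZ))))))
  →14  S(S(S(add(add(SSSZ, mul(Z, SSSZ)), mul(SZ, mul(SZ, SSSZ))))))
  →15  S(S(S(add(S(add(SSZ, mul(Z, SSSZ))), mul(SZ, mul(SZ, SSSZ))))))
  →16  S(S(S(S(add(add(SSZ, mul(Z, SSSZ)), mul(SZ, mul(SZ, SSSZ)))))))
  →17  S(S(S(S(add(S(add(SZ, mul(Z, SSSZ))), mul(SZ, mul(SZ, SSSZ)))))))
  →18  S(S(S(S(S(add(add(SZ, mul(Z, SSSZ)), mul(SZ, mul(SZ, SSSZ))))))))
  →19  S(S(S(S(S(add(S(add(Z, mul(Z, SSSZ))), mul(SZ, mul(SZ, SSSZ))))))))
  →20  S(S(S(S(S(S(add(add(Z, mul(Z, SSSZ)), mul(SZ, mul(SZ, SSSZ)))))))))
  →21  S(S(S(S(S(S(add(mul(Z, SSSZ), mul(SZ, mul(SZ, SSSZ)))))))))
  →22  S(S(S(S(S(S(add(Z, mul(SZ, mul(SZ, SSSZ)))))))))
  →23  S(S(S(S(S(S(mul(SZ, mul(SZ, SSSZ))))))))
  →24  S(S(S(S(S(S(add(mul(SZ, SSSZ), mul(Z, mul(SZ, SSSZ)))))))))
  →25  S(S(S(S(S(S(add(add(SSSZ, mul(Z, SSSZ)), mul(Z, mul(SZ, SSSZ)))))))))
  →26  S(S(S(S(S(S(add(S(add(SSZ, mul(Z, SSSZ))), mul(Z, mul(SZ, SSSZ)))))))))
  →27  S(S(S(S(S(S(S(add(add(SSZ, mul(Z, SSSZ)), mul(Z, mul(SZ, SSSZ))))))))))
  →28  S(S(S(S(S(S(S(add(S(add(SZ, mul(Z, SSSZ))), mul(Z, mul(SZ, SSSZ))))))))))
  →29  S(S(S(S(S(S(S(S(add(add(SZ, mul(Z, SSSZ)), mul(Z, mul(SZ, SSSZ)))))))))))
  →30  S(S(S(S(S(S(S(S(add(S(add(Z, mul(Z, SSSZ))), mul(Z, mul(SZ, SSSZ)))))))))))
  →31  S(S(S(S(S(S(S(S(S(add(add(Z, mul(Z, SSSZ)), mul(Z, mul(SZ, SSSZ))))))))))))
  →32  S(S(S(S(S(S(S(S(S(add(mul(Z, SSSZ), mul(Z, mul(SZ, SSSZ))))))))))))
  →33  S(S(S(S(S(S(S(S(S(add(Z, mul(Z, mul(SZ, SSSZ))))))))))))
  →34  S(S(S(S(S(S(S(S(S(mul(Z, mul(SZ, SSSZ)))))))))))
  →35  S^9(Z)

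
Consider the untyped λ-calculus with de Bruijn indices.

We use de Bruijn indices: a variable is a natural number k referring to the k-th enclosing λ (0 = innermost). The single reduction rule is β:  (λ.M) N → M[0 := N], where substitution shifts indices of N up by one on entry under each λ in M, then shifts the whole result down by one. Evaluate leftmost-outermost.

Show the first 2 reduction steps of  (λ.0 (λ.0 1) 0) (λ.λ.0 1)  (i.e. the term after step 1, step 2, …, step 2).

  start: (λ.0 (λ.0 1) 0) (λ.λ.0 1)
  [1] (λ.λ.0 1) (λ.0 (λ.λ.0 1)) (λ.λ.0 1)
  [2] (λ.0 (λ.0 (λ.λ.0 1))) (λ.λ.0 1)

Answer: after 2 steps: (λ.0 (λ.0 (λ.λ.0 1))) (λ.λ.0 1)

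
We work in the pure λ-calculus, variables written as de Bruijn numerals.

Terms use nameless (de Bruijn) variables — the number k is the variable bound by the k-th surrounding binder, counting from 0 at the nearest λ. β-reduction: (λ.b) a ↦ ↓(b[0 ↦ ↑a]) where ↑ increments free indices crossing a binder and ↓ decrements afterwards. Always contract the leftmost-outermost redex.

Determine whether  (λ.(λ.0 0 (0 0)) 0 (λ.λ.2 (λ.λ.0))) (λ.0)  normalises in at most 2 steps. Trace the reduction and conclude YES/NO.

Answer: NO — after 2 steps the term is (λ.0) (λ.0) ((λ.0) (λ.0)) (λ.λ.(λ.0) (λ.λ.0)), not yet normal

Reduction:
  start: (λ.(λ.0 0 (0 0)) 0 (λ.λ.2 (λ.λ.0))) (λ.0)
  step 1: (λ.0 0 (0 0)) (λ.0) (λ.λ.(λ.0) (λ.λ.0))
  step 2: (λ.0) (λ.0) ((λ.0) (λ.0)) (λ.λ.(λ.0) (λ.λ.0))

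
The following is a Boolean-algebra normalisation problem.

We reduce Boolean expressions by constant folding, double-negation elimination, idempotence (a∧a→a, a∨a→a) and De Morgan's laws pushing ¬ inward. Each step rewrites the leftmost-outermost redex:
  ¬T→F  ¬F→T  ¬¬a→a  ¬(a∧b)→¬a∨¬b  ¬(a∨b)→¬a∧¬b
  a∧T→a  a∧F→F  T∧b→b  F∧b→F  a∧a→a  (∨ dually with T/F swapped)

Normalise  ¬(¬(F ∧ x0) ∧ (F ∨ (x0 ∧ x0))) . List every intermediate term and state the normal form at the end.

Answer: normal form = ¬x0  (in 9 steps)

Derivation:
  start: ¬(¬(F ∧ x0) ∧ (F ∨ (x0 ∧ x0)))
  step 1: ¬¬(F ∧ x0) ∨ ¬(F ∨ (x0 ∧ x0))
  step 2: (F ∧ x0) ∨ ¬(F ∨ (x0 ∧ x0))
  step 3: F ∨ ¬(F ∨ (x0 ∧ x0))
  step 4: ¬(F ∨ (x0 ∧ x0))
  step 5: ¬F ∧ ¬(x0 ∧ x0)
  step 6: T ∧ ¬(x0 ∧ x0)
  step 7: ¬(x0 ∧ x0)
  step 8: ¬x0 ∨ ¬x0
  step 9: ¬x0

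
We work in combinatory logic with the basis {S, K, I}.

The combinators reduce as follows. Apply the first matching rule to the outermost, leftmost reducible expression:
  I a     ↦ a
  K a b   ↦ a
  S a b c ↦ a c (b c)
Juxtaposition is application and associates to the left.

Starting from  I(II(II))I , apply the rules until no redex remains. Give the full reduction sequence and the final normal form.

  start: I(II(II))I
  [1] II(II)I
  [2] I(II)I
  [3] III
  [4] II
  [5] I

Answer: normal form = I  (in 5 steps)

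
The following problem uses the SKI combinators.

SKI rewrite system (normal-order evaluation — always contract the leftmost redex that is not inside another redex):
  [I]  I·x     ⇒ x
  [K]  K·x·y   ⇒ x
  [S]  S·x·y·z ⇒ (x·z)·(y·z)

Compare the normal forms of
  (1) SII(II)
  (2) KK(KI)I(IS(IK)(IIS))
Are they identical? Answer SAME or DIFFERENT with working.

Term A:
  start: SII(II)
  →1  I(II)(I(II))
  →2  II(I(II))
  →3  I(I(II))
  →4  I(II)
  →5  II
  →6  I

Term B:
  start: KK(KI)I(IS(IK)(IIS))
  →1  KI(IS(IK)(IIS))
  →2  I

Answer: SAME — A ⇓ I, B ⇓ I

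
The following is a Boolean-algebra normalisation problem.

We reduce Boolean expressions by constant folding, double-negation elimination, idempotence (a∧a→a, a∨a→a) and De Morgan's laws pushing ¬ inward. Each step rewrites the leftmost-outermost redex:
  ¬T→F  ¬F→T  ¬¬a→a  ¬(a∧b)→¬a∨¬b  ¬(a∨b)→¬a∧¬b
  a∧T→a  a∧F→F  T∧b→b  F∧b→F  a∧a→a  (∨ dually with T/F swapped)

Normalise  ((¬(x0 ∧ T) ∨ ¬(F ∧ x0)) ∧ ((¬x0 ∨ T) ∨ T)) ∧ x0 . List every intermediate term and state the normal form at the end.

  start: ((¬(x0 ∧ T) ∨ ¬(F ∧ x0)) ∧ ((¬x0 ∨ T) ∨ T)) ∧ x0
  →1  (((¬x0 ∨ ¬T) ∨ ¬(F ∧ x0)) ∧ ((¬x0 ∨ T) ∨ T)) ∧ x0
  →2  (((¬x0 ∨ F) ∨ ¬(F ∧ x0)) ∧ ((¬x0 ∨ T) ∨ T)) ∧ x0
  →3  ((¬x0 ∨ ¬(F ∧ x0)) ∧ ((¬x0 ∨ T) ∨ T)) ∧ x0
  →4  ((¬x0 ∨ (¬F ∨ ¬x0)) ∧ ((¬x0 ∨ T) ∨ T)) ∧ x0
  →5  ((¬x0 ∨ (T ∨ ¬x0)) ∧ ((¬x0 ∨ T) ∨ T)) ∧ x0
  →6  ((¬x0 ∨ T) ∧ ((¬x0 ∨ T) ∨ T)) ∧ x0
  →7  (T ∧ ((¬x0 ∨ T) ∨ T)) ∧ x0
  →8  ((¬x0 ∨ T) ∨ T) ∧ x0
  →9  T ∧ x0
  →10  x0

Answer: normal form = x0  (in 10 steps)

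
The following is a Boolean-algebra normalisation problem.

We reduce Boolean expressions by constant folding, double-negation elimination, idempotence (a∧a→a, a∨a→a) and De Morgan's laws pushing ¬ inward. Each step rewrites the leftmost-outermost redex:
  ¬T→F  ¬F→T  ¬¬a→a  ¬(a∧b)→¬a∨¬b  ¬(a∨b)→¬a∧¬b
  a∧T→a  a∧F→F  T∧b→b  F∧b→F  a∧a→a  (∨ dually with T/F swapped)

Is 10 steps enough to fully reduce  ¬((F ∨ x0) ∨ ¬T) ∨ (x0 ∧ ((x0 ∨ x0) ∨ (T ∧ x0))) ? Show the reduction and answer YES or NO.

  start: ¬((F ∨ x0) ∨ ¬T) ∨ (x0 ∧ ((x0 ∨ x0) ∨ (T ∧ x0)))
  →1  (¬(F ∨ x0) ∧ ¬¬T) ∨ (x0 ∧ ((x0 ∨ x0) ∨ (T ∧ x0)))
  →2  ((¬F ∧ ¬x0) ∧ ¬¬T) ∨ (x0 ∧ ((x0 ∨ x0) ∨ (T ∧ x0)))
  →3  ((T ∧ ¬x0) ∧ ¬¬T) ∨ (x0 ∧ ((x0 ∨ x0) ∨ (T ∧ x0)))
  →4  (¬x0 ∧ ¬¬T) ∨ (x0 ∧ ((x0 ∨ x0) ∨ (T ∧ x0)))
  →5  (¬x0 ∧ T) ∨ (x0 ∧ ((x0 ∨ x0) ∨ (T ∧ x0)))
  →6  ¬x0 ∨ (x0 ∧ ((x0 ∨ x0) ∨ (T ∧ x0)))
  →7  ¬x0 ∨ (x0 ∧ (x0 ∨ (T ∧ x0)))
  →8  ¬x0 ∨ (x0 ∧ (x0 ∨ x0))
  →9  ¬x0 ∨ (x0 ∧ x0)
  →10  ¬x0 ∨ x0

Answer: YES — reaches normal form ¬x0 ∨ x0 in 10 ≤ 10 steps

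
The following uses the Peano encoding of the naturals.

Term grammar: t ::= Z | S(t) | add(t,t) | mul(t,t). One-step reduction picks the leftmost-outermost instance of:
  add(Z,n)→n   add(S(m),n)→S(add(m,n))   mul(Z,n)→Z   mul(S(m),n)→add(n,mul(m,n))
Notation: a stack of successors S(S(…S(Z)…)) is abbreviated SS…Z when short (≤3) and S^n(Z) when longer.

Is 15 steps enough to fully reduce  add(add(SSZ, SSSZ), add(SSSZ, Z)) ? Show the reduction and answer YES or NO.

  start: add(add(SSZ, SSSZ), add(SSSZ, Z))
  [1] add(S(add(SZ, SSSZ)), add(SSSZ, Z))
  [2] S(add(add(SZ, SSSZ), add(SSSZ, Z)))
  [3] S(add(S(add(Z, SSSZ)), add(SSSZ, Z)))
  [4] S(S(add(add(Z, SSSZ), add(SSSZ, Z))))
  [5] S(S(add(SSSZ, add(SSSZ, Z))))
  [6] S(S(S(add(SSZ, add(SSSZ, Z)))))
  [7] S(S(S(S(add(SZ, add(SSSZ, Z))))))
  [8] S(S(S(S(S(add(Z, add(SSSZ, Z)))))))
  [9] S(S(S(S(S(add(SSSZ, Z))))))
  [10] S(S(S(S(S(S(add(SSZ, Z)))))))
  [11] S(S(S(S(S(S(S(add(SZ, Z))))))))
  [12] S(S(S(S(S(S(S(S(add(Z, Z)))))))))
  [13] S^8(Z)

Answer: YES — reaches normal form S^8(Z) in 13 ≤ 15 steps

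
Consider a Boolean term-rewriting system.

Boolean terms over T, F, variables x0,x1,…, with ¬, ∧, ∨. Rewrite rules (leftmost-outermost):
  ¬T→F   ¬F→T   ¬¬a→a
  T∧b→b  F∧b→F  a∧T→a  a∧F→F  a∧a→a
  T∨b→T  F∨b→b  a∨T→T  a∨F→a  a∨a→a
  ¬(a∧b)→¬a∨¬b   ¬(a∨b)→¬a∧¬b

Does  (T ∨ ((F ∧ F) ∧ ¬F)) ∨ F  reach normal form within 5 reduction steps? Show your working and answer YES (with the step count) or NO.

  start: (T ∨ ((F ∧ F) ∧ ¬F)) ∨ F
  [1] T ∨ ((F ∧ F) ∧ ¬F)
  [2] T

Answer: YES — reaches normal form T in 2 ≤ 5 steps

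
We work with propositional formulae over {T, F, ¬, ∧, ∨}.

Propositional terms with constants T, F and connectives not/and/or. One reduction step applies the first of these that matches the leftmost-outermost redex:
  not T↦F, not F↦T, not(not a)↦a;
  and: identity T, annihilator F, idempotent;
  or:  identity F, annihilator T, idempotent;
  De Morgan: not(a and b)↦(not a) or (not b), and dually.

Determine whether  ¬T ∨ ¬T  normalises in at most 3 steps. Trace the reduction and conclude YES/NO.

  start: ¬T ∨ ¬T
  [1] ¬T
  [2] F

Answer: YES — reaches normal form F in 2 ≤ 3 steps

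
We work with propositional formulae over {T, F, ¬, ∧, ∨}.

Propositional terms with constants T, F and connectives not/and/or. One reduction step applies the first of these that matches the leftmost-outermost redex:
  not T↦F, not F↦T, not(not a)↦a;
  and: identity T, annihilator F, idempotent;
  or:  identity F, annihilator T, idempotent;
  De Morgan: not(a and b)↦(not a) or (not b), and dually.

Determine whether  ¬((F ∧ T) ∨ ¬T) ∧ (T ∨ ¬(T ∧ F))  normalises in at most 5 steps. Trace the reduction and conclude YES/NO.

Answer: NO — after 5 steps the term is ¬¬T ∧ (T ∨ ¬(T ∧ F)), not yet normal

Reduction:
  start: ¬((F ∧ T) ∨ ¬T) ∧ (T ∨ ¬(T ∧ F))
  →1  (¬(F ∧ T) ∧ ¬¬T) ∧ (T ∨ ¬(T ∧ F))
  →2  ((¬F ∨ ¬T) ∧ ¬¬T) ∧ (T ∨ ¬(T ∧ F))
  →3  ((T ∨ ¬T) ∧ ¬¬T) ∧ (T ∨ ¬(T ∧ F))
  →4  (T ∧ ¬¬T) ∧ (T ∨ ¬(T ∧ F))
  →5  ¬¬T ∧ (T ∨ ¬(T ∧ F))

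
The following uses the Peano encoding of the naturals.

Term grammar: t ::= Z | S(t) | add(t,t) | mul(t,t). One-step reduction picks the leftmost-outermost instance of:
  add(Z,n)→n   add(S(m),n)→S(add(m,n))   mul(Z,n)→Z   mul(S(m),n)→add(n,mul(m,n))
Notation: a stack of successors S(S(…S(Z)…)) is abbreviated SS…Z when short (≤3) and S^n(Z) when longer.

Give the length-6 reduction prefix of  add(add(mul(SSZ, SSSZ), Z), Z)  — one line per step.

Answer: after 6 steps: S(add(S(add(add(SZ, mul(SZ, SSSZ)), Z)), Z))

Reduction:
  start: add(add(mul(SSZ, SSSZ), Z), Z)
  →1  add(add(add(SSSZ, mul(SZ, SSSZ)), Z), Z)
  →2  add(add(S(add(SSZ, mul(SZ, SSSZ))), Z), Z)
  →3  add(S(add(add(SSZ, mul(SZ, SSSZ)), Z)), Z)
  →4  S(add(add(add(SSZ, mul(SZ, SSSZ)), Z), Z))
  →5  S(add(add(S(add(SZ, mul(SZ, SSSZ))), Z), Z))
  →6  S(add(S(add(add(SZ, mul(SZ, SSSZ)), Z)), Z))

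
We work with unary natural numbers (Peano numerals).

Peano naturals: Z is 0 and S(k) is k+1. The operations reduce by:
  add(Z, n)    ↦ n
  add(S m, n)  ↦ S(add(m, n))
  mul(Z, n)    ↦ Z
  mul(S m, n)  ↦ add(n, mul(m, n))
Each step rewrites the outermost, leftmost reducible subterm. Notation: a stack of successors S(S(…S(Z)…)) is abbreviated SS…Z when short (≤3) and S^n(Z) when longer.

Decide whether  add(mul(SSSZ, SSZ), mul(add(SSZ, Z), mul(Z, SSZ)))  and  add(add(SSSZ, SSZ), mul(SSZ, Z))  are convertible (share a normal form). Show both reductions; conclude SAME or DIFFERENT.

Answer: DIFFERENT — A ⇓ S^6(Z), B ⇓ S^5(Z)

Derivation:
Term A:
  start: add(mul(SSSZ, SSZ), mul(add(SSZ, Z), mul(Z, SSZ)))
  →1  add(add(SSZ, mul(SSZ, SSZ)), mul(add(SSZ, Z), mul(Z, SSZ)))
  →2  add(S(add(SZ, mul(SSZ, SSZ))), mul(add(SSZ, Z), mul(Z, SSZ)))
  →3  S(add(add(SZ, mul(SSZ, SSZ)), mul(add(SSZ, Z), mul(Z, SSZ))))
  →4  S(add(S(add(Z, mul(SSZ, SSZ))), mul(add(SSZ, Z), mul(Z, SSZ))))
  →5  S(S(add(add(Z, mul(SSZ, SSZ)), mul(add(SSZ, Z), mul(Z, SSZ)))))
  →6  S(S(add(mul(SSZ, SSZ), mul(add(SSZ, Z), mul(Z, SSZ)))))
  →7  S(S(add(add(SSZ, mul(SZ, SSZ)), mul(add(SSZ, Z), mul(Z, SSZ)))))
  →8  S(S(add(S(add(SZ, mul(SZ, SSZ))), mul(add(SSZ, Z), mul(Z, SSZ)))))
  →9  S(S(S(add(add(SZ, mul(SZ, SSZ)), mul(add(SSZ, Z), mul(Z, SSZ))))))
  →10  S(S(S(add(S(add(Z, mul(SZ, SSZ))), mul(add(SSZ, Z), mul(Z, SSZ))))))
  →11  S(S(S(S(add(add(Z, mul(SZ, SSZ)), mul(add(SSZ, Z), mul(Z, SSZ)))))))
  →12  S(S(S(S(add(mul(SZ, SSZ), mul(add(SSZ, Z), mul(Z, SSZ)))))))
  →13  S(S(S(S(add(add(SSZ, mul(Z, SSZ)), mul(add(SSZ, Z), mul(Z, SSZ)))))))
  →14  S(S(S(S(add(S(add(SZ, mul(Z, SSZ))), mul(add(SSZ, Z), mul(Z, SSZ)))))))
  →15  S(S(S(S(S(add(add(SZ, mul(Z, SSZ)), mul(add(SSZ, Z), mul(Z, SSZ))))))))
  →16  S(S(S(S(S(add(S(add(Z, mul(Z, SSZ))), mul(add(SSZ, Z), mul(Z, SSZ))))))))
  →17  S(S(S(S(S(S(add(add(Z, mul(Z, SSZ)), mul(add(SSZ, Z), mul(Z, SSZ)))))))))
  →18  S(S(S(S(S(S(add(mul(Z, SSZ), mul(add(SSZ, Z), mul(Z, SSZ)))))))))
  →19  S(S(S(S(S(S(add(Z, mul(add(SSZ, Z), mul(Z, SSZ)))))))))
  →20  S(S(S(S(S(S(mul(add(SSZ, Z), mul(Z, SSZ))))))))
  →21  S(S(S(S(S(S(mul(S(add(SZ, Z)), mul(Z, SSZ))))))))
  →22  S(S(S(S(S(S(add(mul(Z, SSZ), mul(add(SZ, Z), mul(Z, SSZ)))))))))
  →23  S(S(S(S(S(S(add(Z, mul(add(SZ, Z), mul(Z, SSZ)))))))))
  →24  S(S(S(S(S(S(mul(add(SZ, Z), mul(Z, SSZ))))))))
  →25  S(S(S(S(S(S(mul(S(add(Z, Z)), mul(Z, SSZ))))))))
  →26  S(S(S(S(S(S(add(mul(Z, SSZ), mul(add(Z, Z), mul(Z, SSZ)))))))))
  →27  S(S(S(S(S(S(add(Z, mul(add(Z, Z), mul(Z, SSZ)))))))))
  →28  S(S(S(S(S(S(mul(add(Z, Z), mul(Z, SSZ))))))))
  →29  S(S(S(S(S(S(mul(Z, mul(Z, SSZ))))))))
  →30  S^6(Z)

Term B:
  start: add(add(SSSZ, SSZ), mul(SSZ, Z))
  →1  add(S(add(SSZ, SSZ)), mul(SSZ, Z))
  →2  S(add(add(SSZ, SSZ), mul(SSZ, Z)))
  →3  S(add(S(add(SZ, SSZ)), mul(SSZ, Z)))
  →4  S(S(add(add(SZ, SSZ), mul(SSZ, Z))))
  →5  S(S(add(S(add(Z, SSZ)), mul(SSZ, Z))))
  →6  S(S(S(add(add(Z, SSZ), mul(SSZ, Z)))))
  →7  S(S(S(add(SSZ, mul(SSZ, Z)))))
  →8  S(S(S(S(add(SZ, mul(SSZ, Z))))))
  →9  S(S(S(S(S(add(Z, mul(SSZ, Z)))))))
  →10  S(S(S(S(S(mul(SSZ, Z))))))
  →11  S(S(S(S(S(add(Z, mul(SZ, Z)))))))
  →12  S(S(S(S(S(mul(SZ, Z))))))
  →13  S(S(S(S(S(add(Z, mul(Z, Z)))))))
  →14  S(S(S(S(S(mul(Z, Z))))))
  →15  S^5(Z)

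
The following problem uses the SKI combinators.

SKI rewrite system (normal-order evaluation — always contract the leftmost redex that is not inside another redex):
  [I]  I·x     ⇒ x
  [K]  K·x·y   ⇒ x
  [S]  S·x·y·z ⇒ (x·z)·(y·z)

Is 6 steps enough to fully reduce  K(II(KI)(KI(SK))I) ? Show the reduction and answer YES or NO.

Answer: YES — reaches normal form KI in 4 ≤ 6 steps

Working:
  start: K(II(KI)(KI(SK))I)
  [1] K(I(KI)(KI(SK))I)
  [2] K(KI(KI(SK))I)
  [3] K(II)
  [4] KI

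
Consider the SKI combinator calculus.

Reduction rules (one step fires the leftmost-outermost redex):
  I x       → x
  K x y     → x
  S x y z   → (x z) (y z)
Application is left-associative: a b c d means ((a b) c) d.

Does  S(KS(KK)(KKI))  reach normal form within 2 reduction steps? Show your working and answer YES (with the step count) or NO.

Answer: YES — reaches normal form S(SK) in 2 ≤ 2 steps

Derivation:
  start: S(KS(KK)(KKI))
  [1] S(S(KKI))
  [2] S(SK)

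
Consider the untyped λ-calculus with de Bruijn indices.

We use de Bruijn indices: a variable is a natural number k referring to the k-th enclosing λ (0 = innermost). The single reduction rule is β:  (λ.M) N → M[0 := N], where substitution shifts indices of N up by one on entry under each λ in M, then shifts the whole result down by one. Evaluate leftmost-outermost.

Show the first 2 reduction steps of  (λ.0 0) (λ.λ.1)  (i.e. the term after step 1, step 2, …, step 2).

  start: (λ.0 0) (λ.λ.1)
  →1  (λ.λ.1) (λ.λ.1)
  →2  λ.λ.λ.1

Answer: after 2 steps: λ.λ.λ.1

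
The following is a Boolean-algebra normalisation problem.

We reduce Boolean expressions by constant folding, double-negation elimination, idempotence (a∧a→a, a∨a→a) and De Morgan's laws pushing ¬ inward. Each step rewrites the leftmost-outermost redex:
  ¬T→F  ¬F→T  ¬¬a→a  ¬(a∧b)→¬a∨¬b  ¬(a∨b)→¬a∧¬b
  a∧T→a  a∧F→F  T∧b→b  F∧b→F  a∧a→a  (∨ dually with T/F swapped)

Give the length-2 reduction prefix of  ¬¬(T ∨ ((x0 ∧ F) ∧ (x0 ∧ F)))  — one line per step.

  start: ¬¬(T ∨ ((x0 ∧ F) ∧ (x0 ∧ F)))
  [1] T ∨ ((x0 ∧ F) ∧ (x0 ∧ F))
  [2] T

Answer: after 2 steps: T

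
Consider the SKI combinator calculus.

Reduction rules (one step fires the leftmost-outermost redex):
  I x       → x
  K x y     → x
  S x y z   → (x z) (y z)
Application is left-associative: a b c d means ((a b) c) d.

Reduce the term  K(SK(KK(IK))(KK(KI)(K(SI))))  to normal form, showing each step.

  start: K(SK(KK(IK))(KK(KI)(K(SI))))
  →1  K(K(KK(KI)(K(SI)))(KK(IK)(KK(KI)(K(SI)))))
  →2  K(KK(KI)(K(SI)))
  →3  K(K(K(SI)))

Answer: normal form = K(K(K(SI)))  (in 3 steps)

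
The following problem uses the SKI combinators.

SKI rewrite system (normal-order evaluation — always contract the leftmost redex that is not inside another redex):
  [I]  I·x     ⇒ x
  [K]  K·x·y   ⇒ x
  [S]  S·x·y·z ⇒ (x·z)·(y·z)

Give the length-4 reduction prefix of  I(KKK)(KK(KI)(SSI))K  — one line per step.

Answer: after 4 steps: K(SSI)

Working:
  start: I(KKK)(KK(KI)(SSI))K
  [1] KKK(KK(KI)(SSI))K
  [2] K(KK(KI)(SSI))K
  [3] KK(KI)(SSI)
  [4] K(SSI)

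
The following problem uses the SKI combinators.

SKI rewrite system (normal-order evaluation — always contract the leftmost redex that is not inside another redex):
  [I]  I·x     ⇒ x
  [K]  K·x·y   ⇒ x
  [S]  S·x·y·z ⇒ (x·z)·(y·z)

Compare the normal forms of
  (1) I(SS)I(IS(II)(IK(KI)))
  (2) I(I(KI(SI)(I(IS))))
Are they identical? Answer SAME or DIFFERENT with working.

Answer: DIFFERENT — A ⇓ S(SI(K(KI)))(SI(K(KI))), B ⇓ S

Derivation:
Term A:
  start: I(SS)I(IS(II)(IK(KI)))
  →1  SSI(IS(II)(IK(KI)))
  →2  S(IS(II)(IK(KI)))(I(IS(II)(IK(KI))))
  →3  S(S(II)(IK(KI)))(I(IS(II)(IK(KI))))
  →4  S(SI(IK(KI)))(I(IS(II)(IK(KI))))
  →5  S(SI(K(KI)))(I(IS(II)(IK(KI))))
  →6  S(SI(K(KI)))(IS(II)(IK(KI)))
  →7  S(SI(K(KI)))(S(II)(IK(KI)))
  →8  S(SI(K(KI)))(SI(IK(KI)))
  →9  S(SI(K(KI)))(SI(K(KI)))

Term B:
  start: I(I(KI(SI)(I(IS))))
  →1  I(KI(SI)(I(IS)))
  →2  KI(SI)(I(IS))
  →3  I(I(IS))
  →4  I(IS)
  →5  IS
  →6  S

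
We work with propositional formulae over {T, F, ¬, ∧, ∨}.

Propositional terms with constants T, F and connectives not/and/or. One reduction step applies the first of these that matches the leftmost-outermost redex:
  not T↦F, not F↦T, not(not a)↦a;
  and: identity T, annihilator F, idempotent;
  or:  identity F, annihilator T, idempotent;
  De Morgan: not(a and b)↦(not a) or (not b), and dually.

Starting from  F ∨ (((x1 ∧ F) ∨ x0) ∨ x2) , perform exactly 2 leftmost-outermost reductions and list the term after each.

Answer: after 2 steps: (F ∨ x0) ∨ x2

Working:
  start: F ∨ (((x1 ∧ F) ∨ x0) ∨ x2)
  [1] ((x1 ∧ F) ∨ x0) ∨ x2
  [2] (F ∨ x0) ∨ x2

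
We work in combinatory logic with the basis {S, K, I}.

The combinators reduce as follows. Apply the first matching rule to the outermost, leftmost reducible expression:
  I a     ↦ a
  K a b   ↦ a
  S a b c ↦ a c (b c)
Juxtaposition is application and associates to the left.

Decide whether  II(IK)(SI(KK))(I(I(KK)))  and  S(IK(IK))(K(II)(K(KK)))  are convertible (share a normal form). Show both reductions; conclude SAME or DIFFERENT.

Term A:
  start: II(IK)(SI(KK))(I(I(KK)))
  step 1: I(IK)(SI(KK))(I(I(KK)))
  step 2: IK(SI(KK))(I(I(KK)))
  step 3: K(SI(KK))(I(I(KK)))
  step 4: SI(KK)

Term B:
  start: S(IK(IK))(K(II)(K(KK)))
  step 1: S(K(IK))(K(II)(K(KK)))
  step 2: S(KK)(K(II)(K(KK)))
  step 3: S(KK)(II)
  step 4: S(KK)I

Answer: DIFFERENT — A ⇓ SI(KK), B ⇓ S(KK)I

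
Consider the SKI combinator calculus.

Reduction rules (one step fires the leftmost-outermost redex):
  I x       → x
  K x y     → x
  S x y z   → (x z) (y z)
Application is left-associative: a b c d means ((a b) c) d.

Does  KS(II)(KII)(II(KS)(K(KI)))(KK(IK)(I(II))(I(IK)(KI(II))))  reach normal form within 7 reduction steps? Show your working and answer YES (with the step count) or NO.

  start: KS(II)(KII)(II(KS)(K(KI)))(KK(IK)(I(II))(I(IK)(KI(II))))
  →1  S(KII)(II(KS)(K(KI)))(KK(IK)(I(II))(I(IK)(KI(II))))
  →2  KII(KK(IK)(I(II))(I(IK)(KI(II))))(II(KS)(K(KI))(KK(IK)(I(II))(I(IK)(KI(II)))))
  →3  I(KK(IK)(I(II))(I(IK)(KI(II))))(II(KS)(K(KI))(KK(IK)(I(II))(I(IK)(KI(II)))))
  →4  KK(IK)(I(II))(I(IK)(KI(II)))(II(KS)(K(KI))(KK(IK)(I(II))(I(IK)(KI(II)))))
  →5  K(I(II))(I(IK)(KI(II)))(II(KS)(K(KI))(KK(IK)(I(II))(I(IK)(KI(II)))))
  →6  I(II)(II(KS)(K(KI))(KK(IK)(I(II))(I(IK)(KI(II)))))
  →7  II(II(KS)(K(KI))(KK(IK)(I(II))(I(IK)(KI(II)))))

Answer: NO — after 7 steps the term is II(II(KS)(K(KI))(KK(IK)(I(II))(I(IK)(KI(II))))), not yet normal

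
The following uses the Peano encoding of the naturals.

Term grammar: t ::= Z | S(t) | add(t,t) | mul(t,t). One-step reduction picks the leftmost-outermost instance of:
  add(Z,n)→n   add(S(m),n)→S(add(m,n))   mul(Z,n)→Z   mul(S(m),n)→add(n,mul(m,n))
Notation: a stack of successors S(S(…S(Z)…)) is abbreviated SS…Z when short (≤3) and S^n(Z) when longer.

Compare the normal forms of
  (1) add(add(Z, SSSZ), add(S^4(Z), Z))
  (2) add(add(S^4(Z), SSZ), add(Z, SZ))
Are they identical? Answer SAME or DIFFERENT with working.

Answer: SAME — A ⇓ S^7(Z), B ⇓ S^7(Z)

Reduction:
Term A:
  start: add(add(Z, SSSZ), add(S^4(Z), Z))
  [1] add(SSSZ, add(S^4(Z), Z))
  [2] S(add(SSZ, add(S^4(Z), Z)))
  [3] S(S(add(SZ, add(S^4(Z), Z))))
  [4] S(S(S(add(Z, add(S^4(Z), Z)))))
  [5] S(S(S(add(S^4(Z), Z))))
  [6] S(S(S(S(add(SSSZ, Z)))))
  [7] S(S(S(S(S(add(SSZ, Z))))))
  [8] S(S(S(S(S(S(add(SZ, Z)))))))
  [9] S(S(S(S(S(S(S(add(Z, Z))))))))
  [10] S^7(Z)

Term B:
  start: add(add(S^4(Z), SSZ), add(Z, SZ))
  [1] add(S(add(SSSZ, SSZ)), add(Z, SZ))
  [2] S(add(add(SSSZ, SSZ), add(Z, SZ)))
  [3] S(add(S(add(SSZ, SSZ)), add(Z, SZ)))
  [4] S(S(add(add(SSZ, SSZ), add(Z, SZ))))
  [5] S(S(add(S(add(SZ, SSZ)), add(Z, SZ))))
  [6] S(S(S(add(add(SZ, SSZ), add(Z, SZ)))))
  [7] S(S(S(add(S(add(Z, SSZ)), add(Z, SZ)))))
  [8] S(S(S(S(add(add(Z, SSZ), add(Z, SZ))))))
  [9] S(S(S(S(add(SSZ, add(Z, SZ))))))
  [10] S(S(S(S(S(add(SZ, add(Z, SZ)))))))
  [11] S(S(S(S(S(S(add(Z, add(Z, SZ))))))))
  [12] S(S(S(S(S(S(add(Z, SZ)))))))
  [13] S^7(Z)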